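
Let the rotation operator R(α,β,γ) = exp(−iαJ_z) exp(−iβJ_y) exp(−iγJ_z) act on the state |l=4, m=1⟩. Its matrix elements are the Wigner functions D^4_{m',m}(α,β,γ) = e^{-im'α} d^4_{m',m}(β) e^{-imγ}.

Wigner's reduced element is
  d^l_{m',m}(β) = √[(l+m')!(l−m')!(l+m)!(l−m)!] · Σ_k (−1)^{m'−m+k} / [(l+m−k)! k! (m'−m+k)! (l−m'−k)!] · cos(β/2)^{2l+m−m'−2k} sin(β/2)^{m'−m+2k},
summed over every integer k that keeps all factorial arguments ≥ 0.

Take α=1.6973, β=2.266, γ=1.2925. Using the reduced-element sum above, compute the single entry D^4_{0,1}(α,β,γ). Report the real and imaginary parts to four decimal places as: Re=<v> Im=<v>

First d^4_{0,1}(β=2.266), then the phase factors e^{-i(0)α} and e^{-i(1)γ}:
With c≡cos(β/2)=0.423945 and s≡sin(β/2)=0.905688, N=[24·24·120·6]^{1/2}=643.987578
k∈{1,2,3,4} keeps every argument non-negative
  k=1: (−1)^0·643.9876/(144)·0.4239^7·0.9057^1 = +0.009969
  k=2: (−1)^1·643.9876/(24)·0.4239^5·0.9057^3 = -0.272991
  k=3: (−1)^2·643.9876/(24)·0.4239^3·0.9057^5 = +1.245911
  k=4: (−1)^3·643.9876/(144)·0.4239^1·0.9057^7 = -0.947709
d^4_{0,1}(2.266) = +0.009969 -0.272991 +1.245911 -0.947709 = +0.035181
D = (+1.000000+0.000000i)·(+0.035181)·(+0.274718-0.961525i) = +0.009665-0.033827i

Re=0.0097 Im=-0.0338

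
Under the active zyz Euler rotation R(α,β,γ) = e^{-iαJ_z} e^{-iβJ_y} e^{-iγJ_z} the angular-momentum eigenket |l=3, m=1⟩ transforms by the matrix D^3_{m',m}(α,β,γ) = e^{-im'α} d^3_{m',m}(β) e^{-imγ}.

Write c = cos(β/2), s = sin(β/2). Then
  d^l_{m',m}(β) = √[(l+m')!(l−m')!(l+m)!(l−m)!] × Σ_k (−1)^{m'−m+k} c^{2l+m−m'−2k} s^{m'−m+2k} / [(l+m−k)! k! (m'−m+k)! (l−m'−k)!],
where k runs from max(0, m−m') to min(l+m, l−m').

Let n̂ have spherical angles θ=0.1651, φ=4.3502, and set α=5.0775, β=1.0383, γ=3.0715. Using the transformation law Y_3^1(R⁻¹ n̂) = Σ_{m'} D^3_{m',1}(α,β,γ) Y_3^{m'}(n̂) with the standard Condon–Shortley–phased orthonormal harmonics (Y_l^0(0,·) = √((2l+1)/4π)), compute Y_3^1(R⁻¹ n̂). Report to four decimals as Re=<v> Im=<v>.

Re=-0.2111 Im=-0.0445

Need the full column D^3_{m',1} for m'=−3..3 at α=5.0775, β=1.0383, γ=3.0715.
cos(β/2)=0.868241, sin(β/2)=0.496142
d^3_{-3,1}: single k=4 term ⇒ +0.176910;  D = +0.162572-0.069766i
d^3_{-2,1}: k∈[3..4] ⇒ +0.505557 -0.082541 = +0.423015;  D = +0.294622+0.303545i
d^3_{-1,1}: k∈[2..4] ⇒ +0.839316 -0.365423 +0.014915 = +0.488808;  D = -0.206079+0.443244i
d^3_{0,1}: k∈[1..3] ⇒ +0.848006 -0.830715 +0.090420 = +0.107711;  D = -0.107446-0.007544i
d^3_{1,1}: k∈[0..2] ⇒ +0.428393 -1.119088 +0.274067 = -0.416627;  D = +0.121138+0.398628i
d^3_{2,1}: k∈[0..1] ⇒ -0.774120 +0.505557 = -0.268563;  D = -0.212141+0.164688i
d^3_{3,1}: single k=0 term ⇒ +0.541776;  D = +0.463131+0.281124i
Y_3^{m'}(θ=0.1651,φ=4.3502) and Σ D·Y over m':
  (+0.1626-0.0698i)·(+0.0016-0.0009i)  (+0.2946+0.3035i)·(-0.0204-0.0180i)  (-0.2061+0.4432i)·(-0.0727+0.1920i)  (-0.1074-0.0075i)·(+0.6865+0.0000i)  (+0.1211+0.3986i)·(+0.0727+0.1920i)  (-0.2121+0.1647i)·(-0.0204+0.0180i)  (+0.4631+0.2811i)·(-0.0016-0.0009i)
Y_3^1(R⁻¹ n̂) = -0.211059-0.044537i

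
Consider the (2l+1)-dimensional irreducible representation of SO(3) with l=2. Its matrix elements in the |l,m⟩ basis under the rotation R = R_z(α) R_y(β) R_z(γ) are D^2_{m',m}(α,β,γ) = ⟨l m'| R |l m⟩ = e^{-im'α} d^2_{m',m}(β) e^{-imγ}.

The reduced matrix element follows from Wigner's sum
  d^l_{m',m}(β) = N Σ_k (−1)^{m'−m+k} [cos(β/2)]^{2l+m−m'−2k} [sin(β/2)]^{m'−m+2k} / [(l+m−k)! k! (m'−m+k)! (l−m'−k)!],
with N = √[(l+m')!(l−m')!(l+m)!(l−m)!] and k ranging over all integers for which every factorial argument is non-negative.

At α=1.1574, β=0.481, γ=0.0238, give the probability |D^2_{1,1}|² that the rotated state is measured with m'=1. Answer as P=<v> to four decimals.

Split into d^2_{1,1}(β=0.481) × two z-phases.
Half-angle: c=0.971219, s=0.238188. N=√(6·1·6·1)=6.000000
k: max(0,(1)−(1))=0 … min(2+(1),2−(1))=1
  k=0: (−1)^0·6.0000/(6)·0.9712^4·0.2382^0 = +0.889751
  k=1: (−1)^1·6.0000/(2)·0.9712^2·0.2382^2 = -0.160545
d^2_{1,1}(0.481) = +0.889751 -0.160545 = +0.729207
|D^2_{1,1}|² = |d^2_{1,1}(β)|² = (+0.729207)² = 0.531742 (the z-rotation phases have unit modulus)

P=0.5317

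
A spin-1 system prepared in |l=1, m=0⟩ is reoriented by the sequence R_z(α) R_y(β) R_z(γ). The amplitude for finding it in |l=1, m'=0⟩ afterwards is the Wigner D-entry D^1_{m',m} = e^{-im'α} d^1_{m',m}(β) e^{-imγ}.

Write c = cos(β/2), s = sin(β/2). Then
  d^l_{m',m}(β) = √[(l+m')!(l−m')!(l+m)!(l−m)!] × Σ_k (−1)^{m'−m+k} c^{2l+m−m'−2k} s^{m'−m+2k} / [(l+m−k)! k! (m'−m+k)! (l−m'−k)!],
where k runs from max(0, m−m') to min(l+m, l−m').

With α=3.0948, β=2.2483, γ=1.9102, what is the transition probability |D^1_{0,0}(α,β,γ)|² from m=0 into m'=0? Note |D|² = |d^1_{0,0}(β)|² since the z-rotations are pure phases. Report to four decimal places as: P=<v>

P=0.3929

Split into d^1_{0,0}(β=2.2483) × two z-phases.
c=cos(2.2483/2)=0.431943, s=sin(2.2483/2)=0.901901; N=√[1·1·1·1]=1.000000
The bounds max(0,m−m')=0 and min(l+m,l−m')=1 give 2 terms
  k=0: (−1)^0·1.0000/(1)·0.4319^2·0.9019^0 = +0.186575
  k=1: (−1)^1·1.0000/(1)·0.4319^0·0.9019^2 = -0.813425
d^1_{0,0}(2.2483) = +0.186575 -0.813425 = -0.626850
|D^1_{0,0}|² = |d^1_{0,0}(β)|² = (-0.626850)² = 0.392941 (the z-rotation phases have unit modulus)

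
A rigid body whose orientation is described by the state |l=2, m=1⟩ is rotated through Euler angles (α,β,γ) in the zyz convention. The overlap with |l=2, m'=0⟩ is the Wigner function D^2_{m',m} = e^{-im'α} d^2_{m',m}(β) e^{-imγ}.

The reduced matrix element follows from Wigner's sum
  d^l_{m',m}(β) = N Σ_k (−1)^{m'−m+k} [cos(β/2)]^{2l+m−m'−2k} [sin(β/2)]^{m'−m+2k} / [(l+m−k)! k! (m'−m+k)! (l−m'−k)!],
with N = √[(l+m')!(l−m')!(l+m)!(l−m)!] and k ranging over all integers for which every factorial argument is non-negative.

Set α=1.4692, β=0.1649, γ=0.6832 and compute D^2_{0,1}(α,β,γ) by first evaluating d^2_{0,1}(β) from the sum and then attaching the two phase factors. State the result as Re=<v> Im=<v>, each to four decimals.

Re=0.1538 Im=-0.1252

Split into d^2_{0,1}(β=0.1649) × two z-phases.
With c≡cos(β/2)=0.996603 and s≡sin(β/2)=0.082357, N=[2·2·6·1]^{1/2}=4.898979
The bounds max(0,m−m')=1 and min(l+m,l−m')=2 give 2 terms
  k=1: (−1)^0·4.8990/(2)·0.9966^3·0.0824^1 = +0.199683
  k=2: (−1)^1·4.8990/(2)·0.9966^1·0.0824^3 = -0.001364
d^2_{0,1}(0.1649) = +0.199683 -0.001364 = +0.198319
D = (+1.000000+0.000000i)·(+0.198319)·(+0.775557-0.631278i) = +0.153808-0.125195i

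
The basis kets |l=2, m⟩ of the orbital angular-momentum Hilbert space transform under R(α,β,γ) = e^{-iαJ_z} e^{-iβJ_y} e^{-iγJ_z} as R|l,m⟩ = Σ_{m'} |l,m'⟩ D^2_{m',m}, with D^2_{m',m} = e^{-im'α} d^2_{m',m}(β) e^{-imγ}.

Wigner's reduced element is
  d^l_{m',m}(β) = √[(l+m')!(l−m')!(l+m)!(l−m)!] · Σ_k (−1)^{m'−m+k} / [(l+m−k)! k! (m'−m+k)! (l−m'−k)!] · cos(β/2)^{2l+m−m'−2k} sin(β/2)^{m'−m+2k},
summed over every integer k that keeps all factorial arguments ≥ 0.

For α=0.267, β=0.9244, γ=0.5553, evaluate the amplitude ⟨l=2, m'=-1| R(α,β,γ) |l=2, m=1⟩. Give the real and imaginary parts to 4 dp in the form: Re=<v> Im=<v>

Re=0.4203 Im=-0.1246

D^2_{-1,1}(0.267,0.9244,0.5553) = e^{-i·-1·0.267}·d^2_{-1,1}(0.9244)·e^{-i·1·0.5553}. Compute d first:
Half-angle: c=0.895074, s=0.445918. N=√(1·6·6·1)=6.000000
k∈{2,3} keeps every argument non-negative
  k=2: (−1)^0·6.0000/(2)·0.8951^2·0.4459^2 = +0.477914
  k=3: (−1)^1·6.0000/(6)·0.8951^0·0.4459^4 = -0.039539
d^2_{-1,1}(0.9244) = +0.477914 -0.039539 = +0.438375
D = (+0.964567+0.263839i)·(+0.438375)·(+0.849742-0.527198i) = +0.420283-0.124640i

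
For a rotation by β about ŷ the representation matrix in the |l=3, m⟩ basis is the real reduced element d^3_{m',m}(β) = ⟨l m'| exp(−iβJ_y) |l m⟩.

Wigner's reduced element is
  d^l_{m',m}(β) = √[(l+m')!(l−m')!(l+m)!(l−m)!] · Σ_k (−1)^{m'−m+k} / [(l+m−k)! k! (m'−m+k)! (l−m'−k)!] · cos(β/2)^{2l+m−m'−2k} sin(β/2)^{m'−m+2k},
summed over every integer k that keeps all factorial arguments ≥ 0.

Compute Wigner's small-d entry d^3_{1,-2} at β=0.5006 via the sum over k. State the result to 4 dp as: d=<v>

d=-0.0845

d^3_{1,-2}(β=0.5006) via Wigner's sum:
c=cos(0.5006/2)=0.968838, s=sin(0.5006/2)=0.247695; N=√[24·2·1·120]=75.894664
k: max(0,(-2)−(1))=0 … min(3+(-2),3−(1))=1
  k=0: (−1)^3·75.8947/(12)·0.9688^3·0.2477^3 = -0.087404
  k=1: (−1)^4·75.8947/(24)·0.9688^1·0.2477^5 = +0.002856
d^3_{1,-2}(0.5006) = -0.087404 +0.002856 = -0.084548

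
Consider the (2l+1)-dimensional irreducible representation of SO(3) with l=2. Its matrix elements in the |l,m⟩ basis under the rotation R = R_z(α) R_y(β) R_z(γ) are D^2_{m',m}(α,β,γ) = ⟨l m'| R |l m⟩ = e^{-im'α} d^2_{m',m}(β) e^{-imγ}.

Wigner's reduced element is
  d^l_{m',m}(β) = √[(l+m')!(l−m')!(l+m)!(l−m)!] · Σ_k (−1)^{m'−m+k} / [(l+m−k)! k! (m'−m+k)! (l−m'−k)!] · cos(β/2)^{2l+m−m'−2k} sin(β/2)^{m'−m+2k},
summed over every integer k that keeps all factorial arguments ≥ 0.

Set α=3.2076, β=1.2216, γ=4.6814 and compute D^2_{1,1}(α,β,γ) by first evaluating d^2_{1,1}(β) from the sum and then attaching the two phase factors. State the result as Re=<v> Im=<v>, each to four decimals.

Re=0.0074 Im=0.2117

D^2_{1,1}(3.2076,1.2216,4.6814) = e^{-i·1·3.2076}·d^2_{1,1}(1.2216)·e^{-i·1·4.6814}. Compute d first:
Half-angle: c=0.819189, s=0.573523. N=√(6·1·6·1)=6.000000
The bounds max(0,m−m')=0 and min(l+m,l−m')=1 give 2 terms
  k=0: (−1)^0·6.0000/(6)·0.8192^4·0.5735^0 = +0.450337
  k=1: (−1)^1·6.0000/(2)·0.8192^2·0.5735^2 = -0.662204
d^2_{1,1}(1.2216) = +0.450337 -0.662204 = -0.211867
Attach z-rotation phases: D = e^{-i(1)(3.2076)}·(-0.211867)·e^{-i(1)(4.6814)} = +0.007418+0.211737i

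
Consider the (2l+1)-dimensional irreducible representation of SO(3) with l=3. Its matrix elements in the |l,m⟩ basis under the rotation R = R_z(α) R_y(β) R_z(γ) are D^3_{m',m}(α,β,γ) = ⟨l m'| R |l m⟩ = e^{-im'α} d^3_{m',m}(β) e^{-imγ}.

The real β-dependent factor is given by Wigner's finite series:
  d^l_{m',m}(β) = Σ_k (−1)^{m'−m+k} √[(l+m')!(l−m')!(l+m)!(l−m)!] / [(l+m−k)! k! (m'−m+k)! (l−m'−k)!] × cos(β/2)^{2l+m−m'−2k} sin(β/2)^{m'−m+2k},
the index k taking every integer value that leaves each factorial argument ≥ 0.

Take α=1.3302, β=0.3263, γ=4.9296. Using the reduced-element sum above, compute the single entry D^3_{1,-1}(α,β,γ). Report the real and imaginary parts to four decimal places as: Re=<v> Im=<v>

First d^3_{1,-1}(β=0.3263), then the phase factors e^{-i(1)α} and e^{-i(-1)γ}:
Half-angle: c=0.986721, s=0.162427. N=√(24·2·2·24)=48.000000
k: max(0,(-1)−(1))=0 … min(3+(-1),3−(1))=2
  k=0: (−1)^2·48.0000/(8)·0.9867^4·0.1624^2 = +0.150053
  k=1: (−1)^3·48.0000/(6)·0.9867^2·0.1624^4 = -0.005421
  k=2: (−1)^4·48.0000/(48)·0.9867^0·0.1624^6 = +0.000018
d^3_{1,-1}(0.3263) = +0.150053 -0.005421 +0.000018 = +0.144650
Phases: e^{-i·(1)·1.3302}=+0.238282-0.971196i, e^{-i·(-1)·4.9296}=+0.215507-0.976502i ⇒ D=-0.129755-0.063933i

Re=-0.1298 Im=-0.0639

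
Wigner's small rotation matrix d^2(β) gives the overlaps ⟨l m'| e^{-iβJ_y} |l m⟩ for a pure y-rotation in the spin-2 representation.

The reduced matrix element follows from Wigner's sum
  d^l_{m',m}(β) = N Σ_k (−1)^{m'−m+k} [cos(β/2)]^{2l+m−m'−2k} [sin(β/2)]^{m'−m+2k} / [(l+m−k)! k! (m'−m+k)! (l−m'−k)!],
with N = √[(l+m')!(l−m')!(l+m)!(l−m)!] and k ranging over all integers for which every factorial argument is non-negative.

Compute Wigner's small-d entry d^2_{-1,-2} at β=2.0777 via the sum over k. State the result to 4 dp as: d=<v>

d^2_{-1,-2}(β=2.0777) via Wigner's sum:
With c≡cos(β/2)=0.507212 and s≡sin(β/2)=0.861822, N=[1·6·1·24]^{1/2}=12.000000
k: max(0,(-2)−(-1))=0 … min(2+(-2),2−(-1))=0
  k=0: (−1)^1·12.0000/(6)·0.5072^3·0.8618^1 = -0.224913
d^2_{-1,-2}(2.0777) = -0.224913

d=-0.2249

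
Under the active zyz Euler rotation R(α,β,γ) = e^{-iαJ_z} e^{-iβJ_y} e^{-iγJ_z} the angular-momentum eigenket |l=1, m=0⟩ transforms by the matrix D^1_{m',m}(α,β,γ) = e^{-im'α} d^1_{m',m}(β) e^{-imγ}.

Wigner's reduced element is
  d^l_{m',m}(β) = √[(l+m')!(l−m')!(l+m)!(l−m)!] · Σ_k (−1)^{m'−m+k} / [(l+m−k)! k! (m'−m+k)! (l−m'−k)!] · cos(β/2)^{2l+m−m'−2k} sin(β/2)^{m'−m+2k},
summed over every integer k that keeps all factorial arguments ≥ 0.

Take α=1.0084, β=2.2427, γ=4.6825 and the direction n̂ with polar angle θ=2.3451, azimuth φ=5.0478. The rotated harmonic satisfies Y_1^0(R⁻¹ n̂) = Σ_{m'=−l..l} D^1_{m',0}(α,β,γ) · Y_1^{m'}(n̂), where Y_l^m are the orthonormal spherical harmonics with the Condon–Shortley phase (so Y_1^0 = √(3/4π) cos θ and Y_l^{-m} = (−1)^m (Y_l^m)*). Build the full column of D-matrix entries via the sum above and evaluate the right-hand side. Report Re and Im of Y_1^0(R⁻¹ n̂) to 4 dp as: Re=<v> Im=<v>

Re=0.0423 Im=0.0000

Need the full column D^1_{m',0} for m'=−1..1 at α=1.0084, β=2.2427, γ=4.6825.
cos(β/2)=0.434467, sin(β/2)=0.900688
d^1_{-1,0}: single k=1 term ⇒ +0.553409;  D = +0.295086+0.468173i
d^1_{0,0}: k∈[0..1] ⇒ +0.188761 -0.811239 = -0.622477;  D = -0.622477+0.000000i
d^1_{1,0}: single k=0 term ⇒ -0.553409;  D = -0.295086+0.468173i
Y_1^{m'}(θ=2.3451,φ=5.0478) and Σ D·Y over m':
  (+0.2951+0.4682i)·(+0.0813+0.2332i)  (-0.6225+0.0000i)·(-0.3416+0.0000i)  (-0.2951+0.4682i)·(-0.0813+0.2332i)
Y_1^0(R⁻¹ n̂) = +0.042258+0.000000i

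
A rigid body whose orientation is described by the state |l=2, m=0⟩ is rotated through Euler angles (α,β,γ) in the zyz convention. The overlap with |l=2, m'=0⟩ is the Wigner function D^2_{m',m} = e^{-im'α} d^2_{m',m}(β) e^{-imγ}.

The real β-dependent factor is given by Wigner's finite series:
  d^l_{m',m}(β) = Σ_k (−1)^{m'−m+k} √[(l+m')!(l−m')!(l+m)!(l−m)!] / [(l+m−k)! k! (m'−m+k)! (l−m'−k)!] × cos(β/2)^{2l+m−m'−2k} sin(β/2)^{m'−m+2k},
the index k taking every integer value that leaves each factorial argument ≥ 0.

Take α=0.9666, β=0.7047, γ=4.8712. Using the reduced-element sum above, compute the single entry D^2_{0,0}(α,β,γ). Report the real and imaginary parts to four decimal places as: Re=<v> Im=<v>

Split into d^2_{0,0}(β=0.7047) × two z-phases.
c=cos(0.7047/2)=0.938564, s=sin(0.7047/2)=0.345104; N=√[2·2·2·2]=4.000000
k∈{0,1,2} keeps every argument non-negative
  k=0: (−1)^0·4.0000/(4)·0.9386^4·0.3451^0 = +0.775990
  k=1: (−1)^1·4.0000/(1)·0.9386^2·0.3451^2 = -0.419652
  k=2: (−1)^2·4.0000/(4)·0.9386^0·0.3451^4 = +0.014184
d^2_{0,0}(0.7047) = +0.775990 -0.419652 +0.014184 = +0.370522
Phases: e^{-i·(0)·0.9666}=+1.000000+0.000000i, e^{-i·(0)·4.8712}=+1.000000+0.000000i ⇒ D=+0.370522+0.000000i

Re=0.3705 Im=0.0000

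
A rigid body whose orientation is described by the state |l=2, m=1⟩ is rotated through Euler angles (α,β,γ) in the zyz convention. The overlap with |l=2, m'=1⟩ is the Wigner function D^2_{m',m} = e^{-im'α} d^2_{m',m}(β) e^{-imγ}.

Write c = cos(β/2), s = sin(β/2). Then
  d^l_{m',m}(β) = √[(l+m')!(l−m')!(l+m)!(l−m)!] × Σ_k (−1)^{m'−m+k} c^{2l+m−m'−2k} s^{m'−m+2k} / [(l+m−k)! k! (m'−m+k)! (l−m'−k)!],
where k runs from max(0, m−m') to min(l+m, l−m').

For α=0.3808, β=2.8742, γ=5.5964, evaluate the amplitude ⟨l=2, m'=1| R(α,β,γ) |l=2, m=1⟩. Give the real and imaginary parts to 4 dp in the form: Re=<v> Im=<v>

Re=-0.0496 Im=-0.0157

First d^2_{1,1}(β=2.8742), then the phase factors e^{-i(1)α} and e^{-i(1)γ}:
c=cos(2.8742/2)=0.133298, s=sin(2.8742/2)=0.991076; N=√[6·1·6·1]=6.000000
k: max(0,(1)−(1))=0 … min(2+(1),2−(1))=1
  k=0: (−1)^0·6.0000/(6)·0.1333^4·0.9911^0 = +0.000316
  k=1: (−1)^1·6.0000/(2)·0.1333^2·0.9911^2 = -0.052358
d^2_{1,1}(2.8742) = +0.000316 -0.052358 = -0.052043
D = (+0.928368-0.371663i)·(-0.052043)·(+0.773288+0.634055i) = -0.049625-0.015677i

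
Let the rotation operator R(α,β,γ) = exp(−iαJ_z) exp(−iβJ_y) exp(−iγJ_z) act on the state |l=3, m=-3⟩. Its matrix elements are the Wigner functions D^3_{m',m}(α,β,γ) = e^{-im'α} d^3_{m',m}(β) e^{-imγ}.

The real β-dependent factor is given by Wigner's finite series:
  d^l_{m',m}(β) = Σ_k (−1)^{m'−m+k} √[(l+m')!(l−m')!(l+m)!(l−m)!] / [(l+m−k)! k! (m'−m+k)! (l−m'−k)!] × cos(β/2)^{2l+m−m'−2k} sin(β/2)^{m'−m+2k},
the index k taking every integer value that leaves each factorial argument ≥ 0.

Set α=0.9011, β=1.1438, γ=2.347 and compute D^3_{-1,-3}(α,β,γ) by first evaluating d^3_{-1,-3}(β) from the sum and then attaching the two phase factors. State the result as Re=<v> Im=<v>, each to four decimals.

Re=-0.0499 Im=0.5650

First d^3_{-1,-3}(β=1.1438), then the phase factors e^{-i(-1)α} and e^{-i(-3)γ}:
With c≡cos(β/2)=0.840874 and s≡sin(β/2)=0.541231, N=[2·24·1·720]^{1/2}=185.903201
k: max(0,(-3)−(-1))=0 … min(3+(-3),3−(-1))=0
  k=0: (−1)^2·185.9032/(48)·0.8409^4·0.5412^2 = +0.567198
d^3_{-1,-3}(1.1438) = +0.567198
Phases: e^{-i·(-1)·0.9011}=+0.620748+0.784010i, e^{-i·(-3)·2.347}=+0.726340+0.687336i ⇒ D=-0.049916+0.564997i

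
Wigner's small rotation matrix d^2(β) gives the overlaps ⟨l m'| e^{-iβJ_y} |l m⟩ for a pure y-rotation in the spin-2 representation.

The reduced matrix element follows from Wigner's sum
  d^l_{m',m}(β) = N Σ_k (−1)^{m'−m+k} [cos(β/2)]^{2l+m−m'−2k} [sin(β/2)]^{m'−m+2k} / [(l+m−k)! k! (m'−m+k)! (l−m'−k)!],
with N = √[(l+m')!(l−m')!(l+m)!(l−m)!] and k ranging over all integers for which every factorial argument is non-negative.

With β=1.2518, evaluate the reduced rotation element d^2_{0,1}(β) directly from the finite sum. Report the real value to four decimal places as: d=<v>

d=0.3647

d^2_{0,1}(β=1.2518) via Wigner's sum:
c=cos(1.2518/2)=0.810436, s=sin(1.2518/2)=0.585827; N=√[2·2·6·1]=4.898979
Admissible k: 1..2 (factorial args all ≥0)
  k=1: (−1)^0·4.8990/(2)·0.8104^3·0.5858^1 = +0.763838
  k=2: (−1)^1·4.8990/(2)·0.8104^1·0.5858^3 = -0.399119
d^2_{0,1}(1.2518) = +0.763838 -0.399119 = +0.364719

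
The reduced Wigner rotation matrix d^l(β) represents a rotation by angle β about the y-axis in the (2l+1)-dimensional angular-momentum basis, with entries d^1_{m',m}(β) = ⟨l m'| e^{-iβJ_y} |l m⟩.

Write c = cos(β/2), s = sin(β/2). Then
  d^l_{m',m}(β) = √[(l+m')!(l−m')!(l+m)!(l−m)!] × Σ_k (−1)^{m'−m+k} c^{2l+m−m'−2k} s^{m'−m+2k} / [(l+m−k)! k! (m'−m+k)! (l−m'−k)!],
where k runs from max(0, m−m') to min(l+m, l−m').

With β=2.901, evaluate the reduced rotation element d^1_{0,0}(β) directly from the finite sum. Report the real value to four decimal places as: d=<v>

d=-0.9712

d^1_{0,0}(β=2.901) via Wigner's sum:
With c≡cos(β/2)=0.120006 and s≡sin(β/2)=0.992773, N=[1·1·1·1]^{1/2}=1.000000
k∈{0,1} keeps every argument non-negative
  k=0: (−1)^0·1.0000/(1)·0.1200^2·0.9928^0 = +0.014402
  k=1: (−1)^1·1.0000/(1)·0.1200^0·0.9928^2 = -0.985598
d^1_{0,0}(2.901) = +0.014402 -0.985598 = -0.971197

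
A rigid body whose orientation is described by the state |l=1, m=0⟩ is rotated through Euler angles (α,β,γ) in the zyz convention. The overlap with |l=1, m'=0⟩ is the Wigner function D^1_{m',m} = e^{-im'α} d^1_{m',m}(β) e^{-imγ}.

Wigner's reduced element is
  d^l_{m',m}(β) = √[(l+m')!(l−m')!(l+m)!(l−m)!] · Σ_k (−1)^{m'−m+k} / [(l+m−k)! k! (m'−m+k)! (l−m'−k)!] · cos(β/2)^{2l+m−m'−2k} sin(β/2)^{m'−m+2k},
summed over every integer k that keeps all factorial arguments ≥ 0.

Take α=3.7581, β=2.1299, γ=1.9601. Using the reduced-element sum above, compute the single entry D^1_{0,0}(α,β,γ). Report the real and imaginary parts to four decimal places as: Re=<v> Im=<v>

Re=-0.5304 Im=0.0000

Split into d^1_{0,0}(β=2.1299) × two z-phases.
With c≡cos(β/2)=0.484548 and s≡sin(β/2)=0.874765, N=[1·1·1·1]^{1/2}=1.000000
Admissible k: 0..1 (factorial args all ≥0)
  k=0: (−1)^0·1.0000/(1)·0.4845^2·0.8748^0 = +0.234787
  k=1: (−1)^1·1.0000/(1)·0.4845^0·0.8748^2 = -0.765213
d^1_{0,0}(2.1299) = +0.234787 -0.765213 = -0.530427
Phases: e^{-i·(0)·3.7581}=+1.000000+0.000000i, e^{-i·(0)·1.9601}=+1.000000+0.000000i ⇒ D=-0.530427+0.000000i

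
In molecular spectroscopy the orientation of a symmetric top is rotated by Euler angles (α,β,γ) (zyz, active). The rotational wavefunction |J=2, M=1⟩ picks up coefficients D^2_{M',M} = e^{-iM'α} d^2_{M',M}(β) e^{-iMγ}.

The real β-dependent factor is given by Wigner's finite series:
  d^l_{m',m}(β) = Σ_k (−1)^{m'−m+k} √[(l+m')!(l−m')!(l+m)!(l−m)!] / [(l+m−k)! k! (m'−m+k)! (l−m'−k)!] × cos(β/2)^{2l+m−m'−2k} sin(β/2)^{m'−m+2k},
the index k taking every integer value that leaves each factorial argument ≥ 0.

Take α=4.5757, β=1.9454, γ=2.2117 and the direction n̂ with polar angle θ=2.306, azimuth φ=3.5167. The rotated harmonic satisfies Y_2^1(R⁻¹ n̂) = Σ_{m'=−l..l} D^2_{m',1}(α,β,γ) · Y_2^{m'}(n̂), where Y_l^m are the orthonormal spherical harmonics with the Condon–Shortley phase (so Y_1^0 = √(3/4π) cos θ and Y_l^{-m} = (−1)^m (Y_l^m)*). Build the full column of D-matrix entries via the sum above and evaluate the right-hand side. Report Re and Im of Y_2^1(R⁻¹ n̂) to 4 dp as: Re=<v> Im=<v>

Re=0.3661 Im=0.0032

Need the full column D^2_{m',1} for m'=−2..2 at α=4.5757, β=1.9454, γ=2.2117.
cos(β/2)=0.563070, sin(β/2)=0.826409
d^2_{-2,1}: single k=3 term ⇒ +0.635591;  D = +0.503467+0.387939i
d^2_{-1,1}: k∈[2..3] ⇒ +0.649586 -0.466423 = +0.183163;  D = -0.130523+0.128501i
d^2_{0,1}: k∈[1..2] ⇒ +0.361375 -0.778437 = -0.417061;  D = +0.249369+0.334298i
d^2_{1,1}: k∈[0..1] ⇒ +0.100520 -0.649586 = -0.549066;  D = -0.480737+0.265265i
d^2_{2,1}: single k=0 term ⇒ -0.295062;  D = -0.106018-0.275357i
Y_2^{m'}(θ=2.306,φ=3.5167) and Σ D·Y over m':
  (+0.5035+0.3879i)·(+0.1554-0.1449i)  (-0.1305+0.1285i)·(+0.3576-0.1408i)  (+0.2494+0.3343i)·(+0.1103+0.0000i)  (-0.4807+0.2653i)·(-0.3576-0.1408i)  (-0.1060-0.2754i)·(+0.1554+0.1449i)
Y_2^1(R⁻¹ n̂) = +0.366065+0.003230i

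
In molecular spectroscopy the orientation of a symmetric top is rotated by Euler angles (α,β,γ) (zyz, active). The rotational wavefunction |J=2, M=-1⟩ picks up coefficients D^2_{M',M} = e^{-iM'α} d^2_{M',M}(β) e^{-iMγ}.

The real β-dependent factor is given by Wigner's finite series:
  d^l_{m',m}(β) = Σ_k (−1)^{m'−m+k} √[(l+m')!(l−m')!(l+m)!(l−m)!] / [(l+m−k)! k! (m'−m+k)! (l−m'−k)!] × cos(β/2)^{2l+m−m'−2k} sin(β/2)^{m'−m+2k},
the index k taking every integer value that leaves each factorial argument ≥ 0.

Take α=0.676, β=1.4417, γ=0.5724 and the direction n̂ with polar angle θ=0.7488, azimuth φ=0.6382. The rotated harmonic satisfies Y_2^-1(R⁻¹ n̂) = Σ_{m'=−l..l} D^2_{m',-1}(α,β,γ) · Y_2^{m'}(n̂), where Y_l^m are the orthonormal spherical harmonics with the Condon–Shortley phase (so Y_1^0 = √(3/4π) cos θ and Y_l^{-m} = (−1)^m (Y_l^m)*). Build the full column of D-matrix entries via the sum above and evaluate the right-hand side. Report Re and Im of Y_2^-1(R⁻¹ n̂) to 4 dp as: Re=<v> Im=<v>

Need the full column D^2_{m',-1} for m'=−2..2 at α=0.676, β=1.4417, γ=0.5724.
cos(β/2)=0.751245, sin(β/2)=0.660023
d^2_{-2,-1}: single k=1 term ⇒ +0.559673;  D = -0.193804+0.525046i
d^2_{-1,-1}: k∈[0..1] ⇒ +0.318512 -0.737570 = -0.419057;  D = -0.132774-0.397467i
d^2_{0,-1}: k∈[0..1] ⇒ -0.685456 +0.529097 = -0.156359;  D = -0.131436-0.084692i
d^2_{1,-1}: k∈[0..1] ⇒ +0.737570 -0.189774 = +0.547796;  D = +0.544858-0.056650i
d^2_{2,-1}: single k=0 term ⇒ -0.432006;  D = -0.307240+0.303698i
Y_2^{m'}(θ=0.7488,φ=0.6382) and Σ D·Y over m':
  (-0.1938+0.5250i)·(+0.0519-0.1713i)  (-0.1328-0.3975i)·(+0.3094-0.2295i)  (-0.1314-0.0847i)·(+0.1923+0.0000i)  (+0.5449-0.0567i)·(-0.3094-0.2295i)  (-0.3072+0.3037i)·(+0.0519+0.1713i)
Y_2^-1(R⁻¹ n̂) = -0.327272-0.192701i

Re=-0.3273 Im=-0.1927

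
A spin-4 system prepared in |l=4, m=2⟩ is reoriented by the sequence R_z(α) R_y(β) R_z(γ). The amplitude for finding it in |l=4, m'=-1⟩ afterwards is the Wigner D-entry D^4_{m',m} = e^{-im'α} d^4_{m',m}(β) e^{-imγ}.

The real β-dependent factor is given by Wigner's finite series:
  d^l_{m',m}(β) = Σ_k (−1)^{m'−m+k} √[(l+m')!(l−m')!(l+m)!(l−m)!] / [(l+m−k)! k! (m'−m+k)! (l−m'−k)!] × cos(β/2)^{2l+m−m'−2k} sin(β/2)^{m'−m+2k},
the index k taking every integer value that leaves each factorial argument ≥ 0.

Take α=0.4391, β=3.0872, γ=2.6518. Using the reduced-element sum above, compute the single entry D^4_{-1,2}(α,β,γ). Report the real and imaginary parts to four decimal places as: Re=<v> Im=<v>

First d^4_{-1,2}(β=3.0872), then the phase factors e^{-i(-1)α} and e^{-i(2)γ}:
With c≡cos(β/2)=0.027193 and s≡sin(β/2)=0.999630, N=[6·120·720·2]^{1/2}=1018.233765
Admissible k: 3..5 (factorial args all ≥0)
  k=3: (−1)^0·1018.2338/(72)·0.0272^5·0.9996^3 = +0.000000
  k=4: (−1)^1·1018.2338/(48)·0.0272^3·0.9996^5 = -0.000426
  k=5: (−1)^2·1018.2338/(240)·0.0272^1·0.9996^7 = +0.115072
d^4_{-1,2}(3.0872) = +0.000000 -0.000426 +0.115072 = +0.114646
D = (+0.905135+0.425125i)·(+0.114646)·(+0.557367+0.830266i) = +0.017372+0.113322i

Re=0.0174 Im=0.1133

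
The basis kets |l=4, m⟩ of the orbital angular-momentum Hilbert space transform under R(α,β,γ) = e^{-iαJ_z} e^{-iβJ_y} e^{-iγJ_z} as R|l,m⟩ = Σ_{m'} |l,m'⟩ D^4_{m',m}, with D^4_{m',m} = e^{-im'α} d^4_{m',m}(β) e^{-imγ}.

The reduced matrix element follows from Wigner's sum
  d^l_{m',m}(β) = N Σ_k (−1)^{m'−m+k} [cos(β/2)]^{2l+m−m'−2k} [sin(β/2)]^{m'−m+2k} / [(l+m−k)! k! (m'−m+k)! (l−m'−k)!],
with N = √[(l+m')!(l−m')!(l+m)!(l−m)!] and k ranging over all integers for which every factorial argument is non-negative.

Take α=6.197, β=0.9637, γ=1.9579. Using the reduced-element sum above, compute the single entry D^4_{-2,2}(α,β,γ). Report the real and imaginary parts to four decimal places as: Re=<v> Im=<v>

Re=-0.1960 Im=0.2721

First d^4_{-2,2}(β=0.9637), then the phase factors e^{-i(-2)α} and e^{-i(2)γ}:
c=cos(0.9637/2)=0.886139, s=sin(0.9637/2)=0.463419; N=√[2·720·720·2]=1440.000000
Admissible k: 4..6 (factorial args all ≥0)
  k=4: (−1)^0·1440.0000/(96)·0.8861^4·0.4634^4 = +0.426575
  k=5: (−1)^1·1440.0000/(120)·0.8861^2·0.4634^6 = -0.093332
  k=6: (−1)^2·1440.0000/(1440)·0.8861^0·0.4634^8 = +0.002127
d^4_{-2,2}(0.9637) = +0.426575 -0.093332 +0.002127 = +0.335370
D = (+0.985181-0.171518i)·(+0.335370)·(-0.714975+0.699150i) = -0.196012+0.272126i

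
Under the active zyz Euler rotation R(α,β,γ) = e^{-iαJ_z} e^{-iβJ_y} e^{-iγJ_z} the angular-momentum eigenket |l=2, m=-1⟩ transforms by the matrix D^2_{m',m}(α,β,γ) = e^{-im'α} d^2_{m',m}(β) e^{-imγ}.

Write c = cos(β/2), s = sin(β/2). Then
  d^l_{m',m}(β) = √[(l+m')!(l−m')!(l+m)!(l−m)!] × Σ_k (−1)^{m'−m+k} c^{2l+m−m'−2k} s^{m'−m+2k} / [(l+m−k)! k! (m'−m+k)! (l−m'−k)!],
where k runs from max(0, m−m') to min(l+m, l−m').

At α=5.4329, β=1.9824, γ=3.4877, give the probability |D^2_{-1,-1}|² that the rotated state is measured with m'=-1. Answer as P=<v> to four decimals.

First d^2_{-1,-1}(β=1.9824), then the phase factors e^{-i(-1)α} and e^{-i(-1)γ}:
c=cos(1.9824/2)=0.547686, s=sin(1.9824/2)=0.836684; N=√[1·6·1·6]=6.000000
Admissible k: 0..1 (factorial args all ≥0)
  k=0: (−1)^0·6.0000/(6)·0.5477^4·0.8367^0 = +0.089976
  k=1: (−1)^1·6.0000/(2)·0.5477^2·0.8367^2 = -0.629952
d^2_{-1,-1}(1.9824) = +0.089976 -0.629952 = -0.539976
|D^2_{-1,-1}|² = |d^2_{-1,-1}(β)|² = (-0.539976)² = 0.291574 (the z-rotation phases have unit modulus)

P=0.2916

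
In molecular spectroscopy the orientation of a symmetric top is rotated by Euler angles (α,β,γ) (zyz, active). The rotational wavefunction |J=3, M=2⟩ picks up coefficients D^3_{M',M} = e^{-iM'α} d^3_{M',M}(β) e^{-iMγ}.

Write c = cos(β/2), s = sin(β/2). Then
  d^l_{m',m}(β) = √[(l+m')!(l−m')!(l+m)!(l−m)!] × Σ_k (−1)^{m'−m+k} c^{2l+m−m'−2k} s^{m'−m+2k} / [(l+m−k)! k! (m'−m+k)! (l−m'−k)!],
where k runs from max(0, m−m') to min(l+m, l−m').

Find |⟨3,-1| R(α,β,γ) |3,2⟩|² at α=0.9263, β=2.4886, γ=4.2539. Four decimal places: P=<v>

P=0.3551

Split into d^3_{-1,2}(β=2.4886) × two z-phases.
With c≡cos(β/2)=0.320726 and s≡sin(β/2)=0.947172, N=[2·24·120·1]^{1/2}=75.894664
k: max(0,(2)−(-1))=3 … min(3+(2),3−(-1))=4
  k=3: (−1)^0·75.8947/(12)·0.3207^3·0.9472^3 = +0.177305
  k=4: (−1)^1·75.8947/(24)·0.3207^1·0.9472^5 = -0.773177
d^3_{-1,2}(2.4886) = +0.177305 -0.773177 = -0.595872
|D^3_{-1,2}|² = |d^3_{-1,2}(β)|² = (-0.595872)² = 0.355063 (the z-rotation phases have unit modulus)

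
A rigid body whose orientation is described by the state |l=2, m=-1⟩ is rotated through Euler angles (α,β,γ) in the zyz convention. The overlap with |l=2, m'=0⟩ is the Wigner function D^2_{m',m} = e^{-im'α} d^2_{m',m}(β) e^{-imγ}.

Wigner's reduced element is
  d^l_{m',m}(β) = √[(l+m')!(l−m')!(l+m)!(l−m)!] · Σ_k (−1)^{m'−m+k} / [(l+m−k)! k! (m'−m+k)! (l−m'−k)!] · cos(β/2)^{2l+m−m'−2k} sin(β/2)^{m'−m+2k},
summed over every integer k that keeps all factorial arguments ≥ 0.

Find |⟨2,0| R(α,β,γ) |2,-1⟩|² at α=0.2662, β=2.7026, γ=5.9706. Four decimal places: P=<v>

P=0.2220

First d^2_{0,-1}(β=2.7026), then the phase factors e^{-i(0)α} and e^{-i(-1)γ}:
With c≡cos(β/2)=0.217738 and s≡sin(β/2)=0.976007, N=[2·2·1·6]^{1/2}=4.898979
k∈{0,1} keeps every argument non-negative
  k=0: (−1)^1·4.8990/(2)·0.2177^3·0.9760^1 = -0.024679
  k=1: (−1)^2·4.8990/(2)·0.2177^1·0.9760^3 = +0.495871
d^2_{0,-1}(2.7026) = -0.024679 +0.495871 = +0.471192
|D^2_{0,-1}|² = |d^2_{0,-1}(β)|² = (+0.471192)² = 0.222022 (the z-rotation phases have unit modulus)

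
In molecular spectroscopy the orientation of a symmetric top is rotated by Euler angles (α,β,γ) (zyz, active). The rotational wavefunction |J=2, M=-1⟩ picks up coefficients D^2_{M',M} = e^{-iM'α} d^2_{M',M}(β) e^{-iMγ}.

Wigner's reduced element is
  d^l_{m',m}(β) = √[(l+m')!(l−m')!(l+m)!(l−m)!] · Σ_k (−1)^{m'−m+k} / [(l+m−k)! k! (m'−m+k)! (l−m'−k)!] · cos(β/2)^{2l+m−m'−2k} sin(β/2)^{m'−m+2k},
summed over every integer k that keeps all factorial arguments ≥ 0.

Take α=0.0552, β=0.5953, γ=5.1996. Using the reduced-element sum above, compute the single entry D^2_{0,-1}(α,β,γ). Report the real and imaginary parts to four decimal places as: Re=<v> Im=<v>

D^2_{0,-1}(0.0552,0.5953,5.1996) = e^{-i·0·0.0552}·d^2_{0,-1}(0.5953)·e^{-i·-1·5.1996}. Compute d first:
With c≡cos(β/2)=0.956028 and s≡sin(β/2)=0.293274, N=[2·2·1·6]^{1/2}=4.898979
k∈{0,1} keeps every argument non-negative
  k=0: (−1)^1·4.8990/(2)·0.9560^3·0.2933^1 = -0.627714
  k=1: (−1)^2·4.8990/(2)·0.9560^1·0.2933^3 = +0.059070
d^2_{0,-1}(0.5953) = -0.627714 +0.059070 = -0.568644
Attach z-rotation phases: D = e^{-i(0)(0.0552)}·(-0.568644)·e^{-i(-1)(5.1996)} = -0.266218+0.502478i

Re=-0.2662 Im=0.5025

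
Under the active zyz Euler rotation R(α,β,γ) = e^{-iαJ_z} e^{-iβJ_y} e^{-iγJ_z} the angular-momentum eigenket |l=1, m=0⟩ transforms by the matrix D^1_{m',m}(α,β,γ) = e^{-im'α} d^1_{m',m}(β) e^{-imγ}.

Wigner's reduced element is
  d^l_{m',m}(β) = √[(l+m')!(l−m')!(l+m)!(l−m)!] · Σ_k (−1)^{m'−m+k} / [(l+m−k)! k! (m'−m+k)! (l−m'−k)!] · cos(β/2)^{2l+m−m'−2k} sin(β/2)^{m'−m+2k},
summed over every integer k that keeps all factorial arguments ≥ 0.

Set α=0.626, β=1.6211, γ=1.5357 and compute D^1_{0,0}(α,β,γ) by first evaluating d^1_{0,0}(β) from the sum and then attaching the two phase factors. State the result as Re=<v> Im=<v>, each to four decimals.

Re=-0.0503 Im=0.0000

D^1_{0,0}(0.626,1.6211,1.5357) = e^{-i·0·0.626}·d^1_{0,0}(1.6211)·e^{-i·0·1.5357}. Compute d first:
Half-angle: c=0.689100, s=0.724666. N=√(1·1·1·1)=1.000000
k∈{0,1} keeps every argument non-negative
  k=0: (−1)^0·1.0000/(1)·0.6891^2·0.7247^0 = +0.474859
  k=1: (−1)^1·1.0000/(1)·0.6891^0·0.7247^2 = -0.525141
d^1_{0,0}(1.6211) = +0.474859 -0.525141 = -0.050282
D = (+1.000000+0.000000i)·(-0.050282)·(+1.000000+0.000000i) = -0.050282+0.000000i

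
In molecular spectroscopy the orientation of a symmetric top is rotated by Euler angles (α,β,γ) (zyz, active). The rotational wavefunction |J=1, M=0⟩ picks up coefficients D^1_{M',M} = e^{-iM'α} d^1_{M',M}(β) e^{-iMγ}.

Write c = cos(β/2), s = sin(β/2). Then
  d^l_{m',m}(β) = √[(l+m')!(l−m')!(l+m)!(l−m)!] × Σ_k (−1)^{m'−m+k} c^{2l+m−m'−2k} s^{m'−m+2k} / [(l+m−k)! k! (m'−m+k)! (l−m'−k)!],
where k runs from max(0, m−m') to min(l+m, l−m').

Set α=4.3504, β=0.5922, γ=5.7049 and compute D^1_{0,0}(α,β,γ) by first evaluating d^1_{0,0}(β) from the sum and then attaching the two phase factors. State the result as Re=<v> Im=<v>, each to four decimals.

D^1_{0,0}(4.3504,0.5922,5.7049) = e^{-i·0·4.3504}·d^1_{0,0}(0.5922)·e^{-i·0·5.7049}. Compute d first:
c=cos(0.5922/2)=0.956482, s=sin(0.5922/2)=0.291792; N=√[1·1·1·1]=1.000000
k∈{0,1} keeps every argument non-negative
  k=0: (−1)^0·1.0000/(1)·0.9565^2·0.2918^0 = +0.914857
  k=1: (−1)^1·1.0000/(1)·0.9565^0·0.2918^2 = -0.085143
d^1_{0,0}(0.5922) = +0.914857 -0.085143 = +0.829715
Attach z-rotation phases: D = e^{-i(0)(4.3504)}·(+0.829715)·e^{-i(0)(5.7049)} = +0.829715+0.000000i

Re=0.8297 Im=0.0000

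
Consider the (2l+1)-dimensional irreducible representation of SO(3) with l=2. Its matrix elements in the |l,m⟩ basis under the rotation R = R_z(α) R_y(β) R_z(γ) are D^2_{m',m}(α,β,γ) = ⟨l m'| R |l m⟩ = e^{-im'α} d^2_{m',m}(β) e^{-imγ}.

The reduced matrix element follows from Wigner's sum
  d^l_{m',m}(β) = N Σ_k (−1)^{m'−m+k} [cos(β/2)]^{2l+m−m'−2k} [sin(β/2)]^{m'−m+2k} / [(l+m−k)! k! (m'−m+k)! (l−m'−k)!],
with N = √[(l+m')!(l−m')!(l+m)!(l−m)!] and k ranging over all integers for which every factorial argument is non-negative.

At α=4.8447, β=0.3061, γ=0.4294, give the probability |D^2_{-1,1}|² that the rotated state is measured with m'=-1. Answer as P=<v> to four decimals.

First d^2_{-1,1}(β=0.3061), then the phase factors e^{-i(-1)α} and e^{-i(1)γ}:
Half-angle: c=0.988311, s=0.152453. N=√(1·6·6·1)=6.000000
k∈{2,3} keeps every argument non-negative
  k=2: (−1)^0·6.0000/(2)·0.9883^2·0.1525^2 = +0.068105
  k=3: (−1)^1·6.0000/(6)·0.9883^0·0.1525^4 = -0.000540
d^2_{-1,1}(0.3061) = +0.068105 -0.000540 = +0.067565
|D^2_{-1,1}|² = |d^2_{-1,1}(β)|² = (+0.067565)² = 0.004565 (the z-rotation phases have unit modulus)

P=0.0046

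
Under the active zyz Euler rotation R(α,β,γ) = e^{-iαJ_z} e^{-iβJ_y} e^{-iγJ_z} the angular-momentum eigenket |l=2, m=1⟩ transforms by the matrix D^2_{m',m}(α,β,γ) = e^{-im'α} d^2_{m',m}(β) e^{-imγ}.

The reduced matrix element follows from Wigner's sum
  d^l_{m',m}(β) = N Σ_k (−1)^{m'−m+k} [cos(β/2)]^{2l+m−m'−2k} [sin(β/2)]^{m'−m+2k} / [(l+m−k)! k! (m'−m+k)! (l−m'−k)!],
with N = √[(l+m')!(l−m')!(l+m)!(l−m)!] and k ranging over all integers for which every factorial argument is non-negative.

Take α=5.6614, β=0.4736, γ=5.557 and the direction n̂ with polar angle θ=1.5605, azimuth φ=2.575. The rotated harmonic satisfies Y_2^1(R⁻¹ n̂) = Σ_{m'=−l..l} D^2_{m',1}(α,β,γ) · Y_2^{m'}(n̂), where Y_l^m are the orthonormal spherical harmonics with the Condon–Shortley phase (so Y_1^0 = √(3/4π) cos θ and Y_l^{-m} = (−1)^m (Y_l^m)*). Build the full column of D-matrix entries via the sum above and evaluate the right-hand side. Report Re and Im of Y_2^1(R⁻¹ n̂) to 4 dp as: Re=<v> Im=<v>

Re=-0.2176 Im=-0.2187

Need the full column D^2_{m',1} for m'=−2..2 at α=5.6614, β=0.4736, γ=5.557.
cos(β/2)=0.972094, sin(β/2)=0.234593
d^2_{-2,1}: single k=3 term ⇒ +0.025101;  D = +0.021815-0.012415i
d^2_{-1,1}: k∈[2..3] ⇒ +0.156016 -0.003029 = +0.152987;  D = +0.152154+0.015943i
d^2_{0,1}: k∈[1..2] ⇒ +0.527856 -0.030742 = +0.497114;  D = +0.371698+0.330095i
d^2_{1,1}: k∈[0..1] ⇒ +0.892961 -0.156016 = +0.736945;  D = +0.162855+0.718726i
d^2_{2,1}: single k=0 term ⇒ -0.430992;  D = +0.167423-0.397145i
Y_2^{m'}(θ=1.5605,φ=2.575) and Σ D·Y over m':
  (+0.0218-0.0124i)·(+0.1637+0.3498i)  (+0.1522+0.0159i)·(-0.0067-0.0043i)  (+0.3717+0.3301i)·(-0.3153+0.0000i)  (+0.1629+0.7187i)·(+0.0067-0.0043i)  (+0.1674-0.3971i)·(+0.1637-0.3498i)
Y_2^1(R⁻¹ n̂) = -0.217604-0.218679i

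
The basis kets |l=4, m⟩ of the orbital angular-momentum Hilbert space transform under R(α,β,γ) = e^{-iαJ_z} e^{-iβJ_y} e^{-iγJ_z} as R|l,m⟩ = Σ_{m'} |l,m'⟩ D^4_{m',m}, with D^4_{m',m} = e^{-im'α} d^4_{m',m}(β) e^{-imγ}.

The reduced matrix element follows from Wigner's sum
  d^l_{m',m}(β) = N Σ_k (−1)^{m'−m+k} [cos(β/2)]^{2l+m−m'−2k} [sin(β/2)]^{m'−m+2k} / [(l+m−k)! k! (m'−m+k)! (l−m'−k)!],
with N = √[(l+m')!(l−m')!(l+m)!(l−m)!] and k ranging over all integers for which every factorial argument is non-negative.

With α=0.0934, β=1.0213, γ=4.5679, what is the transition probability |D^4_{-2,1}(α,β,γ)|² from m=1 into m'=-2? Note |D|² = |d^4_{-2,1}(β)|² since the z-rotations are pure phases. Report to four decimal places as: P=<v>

D^4_{-2,1}(0.0934,1.0213,4.5679) = e^{-i·-2·0.0934}·d^4_{-2,1}(1.0213)·e^{-i·1·4.5679}. Compute d first:
c=cos(1.0213/2)=0.872427, s=sin(1.0213/2)=0.488744; N=√[2·720·120·6]=1018.233765
Admissible k: 3..5 (factorial args all ≥0)
  k=3: (−1)^0·1018.2338/(72)·0.8724^5·0.4887^3 = +0.834461
  k=4: (−1)^1·1018.2338/(48)·0.8724^3·0.4887^5 = -0.392828
  k=5: (−1)^2·1018.2338/(240)·0.8724^1·0.4887^7 = +0.024657
d^4_{-2,1}(1.0213) = +0.834461 -0.392828 +0.024657 = +0.466290
|D^4_{-2,1}|² = |d^4_{-2,1}(β)|² = (+0.466290)² = 0.217426 (the z-rotation phases have unit modulus)

P=0.2174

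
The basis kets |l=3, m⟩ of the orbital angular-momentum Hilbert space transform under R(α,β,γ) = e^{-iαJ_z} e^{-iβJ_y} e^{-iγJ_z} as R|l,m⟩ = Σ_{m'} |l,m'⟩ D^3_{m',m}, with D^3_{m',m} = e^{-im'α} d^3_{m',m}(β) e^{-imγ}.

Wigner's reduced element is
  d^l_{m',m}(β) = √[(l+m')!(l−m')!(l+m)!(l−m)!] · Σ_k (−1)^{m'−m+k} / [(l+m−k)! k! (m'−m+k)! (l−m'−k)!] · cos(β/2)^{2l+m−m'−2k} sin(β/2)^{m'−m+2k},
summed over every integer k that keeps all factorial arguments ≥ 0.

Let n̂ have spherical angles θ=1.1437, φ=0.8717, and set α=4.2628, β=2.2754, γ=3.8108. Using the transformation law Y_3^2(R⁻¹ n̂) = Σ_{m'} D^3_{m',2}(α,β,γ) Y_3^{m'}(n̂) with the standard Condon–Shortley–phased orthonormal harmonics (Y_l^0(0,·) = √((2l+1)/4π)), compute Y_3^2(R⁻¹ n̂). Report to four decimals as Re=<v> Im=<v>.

Re=-0.1108 Im=-0.0115

Need the full column D^3_{m',2} for m'=−3..3 at α=4.2628, β=2.2754, γ=3.8108.
cos(β/2)=0.419683, sin(β/2)=0.907671
d^3_{-3,2}: single k=5 term ⇒ +0.633343;  D = +0.277995-0.569071i
d^3_{-2,2}: k∈[4..5] ⇒ +0.597759 -0.559203 = +0.038556;  D = +0.023846+0.030298i
d^3_{-1,2}: k∈[3..4] ⇒ +0.349607 -0.817642 = -0.468035;  D = +0.457038-0.100863i
d^3_{0,2}: k∈[2..3] ⇒ +0.139992 -0.654813 = -0.514820;  D = -0.118561+0.500982i
d^3_{1,2}: k∈[1..2] ⇒ +0.037371 -0.349607 = -0.312236;  D = -0.242398-0.196810i
d^3_{2,2}: k∈[0..1] ⇒ +0.005464 -0.127795 = -0.122331;  D = +0.110719-0.052021i
d^3_{3,2}: single k=0 term ⇒ -0.028948;  D = -0.000300+0.028946i
Y_3^{m'}(θ=1.1437,φ=0.8717) and Σ D·Y over m':
  (+0.2780-0.5691i)·(-0.2720-0.1581i)  (+0.0238+0.0303i)·(-0.0602-0.3455i)  (+0.4570-0.1009i)·(-0.0269+0.0320i)  (-0.1186+0.5010i)·(-0.3311+0.0000i)  (-0.2424-0.1968i)·(+0.0269+0.0320i)  (+0.1107-0.0520i)·(-0.0602+0.3455i)  (-0.0003+0.0289i)·(+0.2720-0.1581i)
Y_3^2(R⁻¹ n̂) = -0.110770-0.011527i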